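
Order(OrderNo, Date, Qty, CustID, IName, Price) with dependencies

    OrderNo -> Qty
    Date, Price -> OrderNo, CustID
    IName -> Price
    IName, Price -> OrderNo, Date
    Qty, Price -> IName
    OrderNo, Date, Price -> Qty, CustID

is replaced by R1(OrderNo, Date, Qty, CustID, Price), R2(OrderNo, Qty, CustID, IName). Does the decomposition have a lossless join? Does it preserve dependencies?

Lossless test: (OrderNo, Qty, CustID)⁺ = {OrderNo, Qty, CustID}, which is a superkey of neither fragment — lossy.
Dependency preservation: the restricted closure of {IName} across the fragments never reaches {Price}, so IName → Price cannot be enforced without a join — not preserved.

lossy and not dependency-preserving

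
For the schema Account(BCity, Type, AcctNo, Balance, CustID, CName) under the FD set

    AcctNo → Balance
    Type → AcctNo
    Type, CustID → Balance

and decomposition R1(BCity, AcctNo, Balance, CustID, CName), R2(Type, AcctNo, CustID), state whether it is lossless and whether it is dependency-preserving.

Lossless test: (AcctNo, CustID)⁺ = {AcctNo, Balance, CustID}, which is a superkey of neither fragment — lossy.
Dependency preservation: Type, CustID → Balance is not contained in any single fragment, but the restricted closure of its left-hand side across the fragments still reaches the right-hand side; the remaining FDs each lie inside some fragment. All dependencies are preserved.

lossy but dependency-preserving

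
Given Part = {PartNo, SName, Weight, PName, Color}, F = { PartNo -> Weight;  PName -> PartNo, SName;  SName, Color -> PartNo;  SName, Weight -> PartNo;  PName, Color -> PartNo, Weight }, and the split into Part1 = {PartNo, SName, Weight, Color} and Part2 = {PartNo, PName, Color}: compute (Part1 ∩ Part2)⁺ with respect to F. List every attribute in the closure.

Part1 ∩ Part2 = {PartNo, Color}.
PartNo → Weight applies, adding Weight
Closure: {PartNo, Weight, Color}.

PartNo, Weight, Color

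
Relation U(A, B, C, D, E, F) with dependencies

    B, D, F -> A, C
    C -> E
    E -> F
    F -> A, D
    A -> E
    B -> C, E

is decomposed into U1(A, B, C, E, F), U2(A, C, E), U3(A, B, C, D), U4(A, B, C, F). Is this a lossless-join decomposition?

Chase test. Columns are A, B, C, D, E, F; row i has aⱼ where attribute j ∈ Ui, else bᵢⱼ.
Initial tableau (one row per fragment):
  row 1: a1 a2 a3 b14 a5 a6
  row 2: a1 b22 a3 b24 a5 b26
  row 3: a1 a2 a3 a4 b35 b36
  row 4: a1 a2 a3 b44 b45 a6
Rows 1 and 3 agree on C; apply C→E and equate their E entries.
Rows 1 and 4 agree on C; apply C→E and equate their E entries.
Rows 1 and 2 agree on E; apply E→F and equate their F entries.
Rows 1 and 3 agree on E; apply E→F and equate their F entries.
Rows 1 and 2 agree on F; apply F→A, D and equate their A, D entries.
Rows 1 and 3 agree on F; apply F→A, D and equate their A, D entries.
Rows 1 and 4 agree on F; apply F→A, D and equate their A, D entries.
Row 1 is now all distinguished symbols — the join is lossless.

Yes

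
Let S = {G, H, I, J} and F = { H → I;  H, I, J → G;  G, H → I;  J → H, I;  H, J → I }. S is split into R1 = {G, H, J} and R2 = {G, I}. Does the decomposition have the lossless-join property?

No

Common attributes: R1 ∩ R2 = {G}.
No dependency enlarges {G}, so (G)⁺ = {G}.
The closure contains neither all of R1 = {G, H, J} nor all of R2 = {G, I}, so the common attributes are not a superkey of either fragment. The join is lossy.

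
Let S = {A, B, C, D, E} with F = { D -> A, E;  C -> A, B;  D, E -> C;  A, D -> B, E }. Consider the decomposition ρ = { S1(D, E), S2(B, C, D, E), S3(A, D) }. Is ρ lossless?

Yes

Chase test. Columns are A, B, C, D, E; row i has aⱼ where attribute j ∈ Si, else bᵢⱼ.
Initial tableau (one row per fragment):
  row 1: b11 b12 b13 a4 a5
  row 2: b21 a2 a3 a4 a5
  row 3: a1 b32 b33 a4 b35
Rows 1 and 2 agree on D; apply D→A, E and equate their A, E entries.
Rows 1 and 3 agree on D; apply D→A, E and equate their A, E entries.
Rows 1 and 2 agree on D, E; apply D, E→C and equate their C entries.
Rows 1 and 3 agree on D, E; apply D, E→C and equate their C entries.
Rows 1 and 2 agree on A, D; apply A, D→B, E and equate their B, E entries.
Rows 1 and 3 agree on A, D; apply A, D→B, E and equate their B, E entries.
Row 1 is now all distinguished symbols — the join is lossless.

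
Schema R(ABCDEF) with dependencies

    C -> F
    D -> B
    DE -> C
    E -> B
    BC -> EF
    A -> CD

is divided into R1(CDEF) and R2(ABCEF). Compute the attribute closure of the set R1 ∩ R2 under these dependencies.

R1 ∩ R2 = {CEF}.
E → B applies, adding B
Closure: {BCEF}.

BCEF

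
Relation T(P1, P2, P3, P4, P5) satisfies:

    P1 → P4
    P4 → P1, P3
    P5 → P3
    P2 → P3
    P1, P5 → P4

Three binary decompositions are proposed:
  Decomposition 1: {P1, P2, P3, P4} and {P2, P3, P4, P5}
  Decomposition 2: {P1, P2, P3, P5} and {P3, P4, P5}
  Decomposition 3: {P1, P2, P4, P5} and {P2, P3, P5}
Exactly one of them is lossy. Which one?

Decomposition 1: common = {P2, P3, P4}, closure = {P1, P2, P3, P4} → lossless.
Decomposition 2: common = {P3, P5}, closure = {P3, P5} → lossy.
Decomposition 3: common = {P2, P5}, closure = {P2, P3, P5} → lossless.

Decomposition 2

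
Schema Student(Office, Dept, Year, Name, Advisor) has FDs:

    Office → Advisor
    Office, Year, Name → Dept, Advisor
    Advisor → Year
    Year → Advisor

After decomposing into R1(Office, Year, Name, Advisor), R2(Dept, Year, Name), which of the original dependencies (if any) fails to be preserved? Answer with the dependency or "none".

Check Office, Year, Name → Dept, Advisor: no single fragment contains all of {Office, Dept, Year, Name, Advisor}, and the restricted closure of {Office, Year, Name} across the fragments never reaches {Dept, Advisor}.
Office → Advisor is preserved.
Advisor → Year is preserved.
Year → Advisor is preserved.

Office, Year, Name → Dept, Advisor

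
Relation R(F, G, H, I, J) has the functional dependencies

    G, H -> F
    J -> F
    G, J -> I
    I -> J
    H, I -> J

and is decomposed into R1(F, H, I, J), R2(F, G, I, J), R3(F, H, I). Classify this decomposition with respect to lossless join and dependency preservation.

Lossless test (chase): Rows 1 and 3 agree on I; apply I→J and equate their J entries. No row becomes fully distinguished — the join is lossy.
Dependency preservation: the restricted closure of {G, H} across the fragments never reaches {F}, so G, H → F cannot be enforced without a join — not preserved.

lossy and not dependency-preserving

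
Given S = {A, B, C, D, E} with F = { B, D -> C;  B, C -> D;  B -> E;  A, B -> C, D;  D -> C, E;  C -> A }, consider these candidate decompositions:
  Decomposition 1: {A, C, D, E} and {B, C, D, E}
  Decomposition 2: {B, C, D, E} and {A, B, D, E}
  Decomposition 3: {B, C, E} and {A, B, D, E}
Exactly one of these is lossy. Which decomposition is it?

Decomposition 1: common = {C, D, E}, closure = {A, C, D, E} → lossless.
Decomposition 2: common = {B, D, E}, closure = {A, B, C, D, E} → lossless.
Decomposition 3: common = {B, E}, closure = {B, E} → lossy.

Decomposition 3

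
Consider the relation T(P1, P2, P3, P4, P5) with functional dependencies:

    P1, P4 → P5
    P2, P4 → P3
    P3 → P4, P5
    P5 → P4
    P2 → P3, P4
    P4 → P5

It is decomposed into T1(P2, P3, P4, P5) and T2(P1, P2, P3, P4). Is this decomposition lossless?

Yes

Common attributes: T1 ∩ T2 = {P2, P3, P4}.
Closure of {P2, P3, P4}: P3 → P4, P5 applies, adding P5. So (P2, P3, P4)⁺ = {P2, P3, P4, P5}.
This closure contains every attribute of T1, so T1 ∩ T2 → T1. The join is lossless.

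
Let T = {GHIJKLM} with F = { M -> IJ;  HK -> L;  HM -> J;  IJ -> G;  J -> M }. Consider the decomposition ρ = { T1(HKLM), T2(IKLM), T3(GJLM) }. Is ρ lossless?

Yes

Chase test. Columns are GHIJKLM; row i has aⱼ where attribute j ∈ Ti, else bᵢⱼ.
Initial tableau (one row per fragment):
  row 1: b11 a2 b13 b14 a5 a6 a7
  row 2: b21 b22 a3 b24 a5 a6 a7
  row 3: a1 b32 b33 a4 b35 a6 a7
Rows 1 and 2 agree on M; apply M→IJ and equate their IJ entries.
Rows 1 and 3 agree on M; apply M→IJ and equate their IJ entries.
Rows 1 and 2 agree on IJ; apply IJ→G and equate their G entries.
Rows 1 and 3 agree on IJ; apply IJ→G and equate their G entries.
Row 1 is now all distinguished symbols — the join is lossless.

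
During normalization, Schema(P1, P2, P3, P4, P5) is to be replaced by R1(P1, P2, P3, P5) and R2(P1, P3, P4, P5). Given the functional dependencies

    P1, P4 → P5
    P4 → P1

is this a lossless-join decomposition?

Common attributes: R1 ∩ R2 = {P1, P3, P5}.
No dependency enlarges {P1, P3, P5}, so (P1, P3, P5)⁺ = {P1, P3, P5}.
The closure contains neither all of R1 = {P1, P2, P3, P5} nor all of R2 = {P1, P3, P4, P5}, so the common attributes are not a superkey of either fragment. The join is lossy.

No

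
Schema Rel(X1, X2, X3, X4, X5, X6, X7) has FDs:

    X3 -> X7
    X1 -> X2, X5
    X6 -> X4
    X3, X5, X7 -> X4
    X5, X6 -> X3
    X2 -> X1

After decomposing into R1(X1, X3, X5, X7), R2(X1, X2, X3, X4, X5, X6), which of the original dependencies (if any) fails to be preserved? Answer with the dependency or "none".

X3 → X7 lies within R1.
X1 → X2, X5 lies within R2.
X6 → X4 lies within R2.
X3, X5, X7 → X4: restricted closure across fragments reaches X4.
X5, X6 → X3 lies within R2.
X2 → X1 lies within R2.
Every dependency is enforceable on the fragments, so the decomposition is dependency-preserving.

none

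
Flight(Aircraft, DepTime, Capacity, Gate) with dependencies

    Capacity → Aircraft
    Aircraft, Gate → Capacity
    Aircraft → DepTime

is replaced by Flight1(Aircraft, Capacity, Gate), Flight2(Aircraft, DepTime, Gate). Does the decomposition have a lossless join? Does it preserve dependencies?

Lossless test: (Aircraft, Gate)⁺ = {Aircraft, DepTime, Capacity, Gate}, which contains all of one fragment — lossless.
Dependency preservation: every FD's attributes lie within a single fragment, so each can be enforced locally — preserved.

lossless and dependency-preserving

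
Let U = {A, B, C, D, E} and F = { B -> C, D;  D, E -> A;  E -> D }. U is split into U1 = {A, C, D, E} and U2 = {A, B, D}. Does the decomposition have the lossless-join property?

Common attributes: U1 ∩ U2 = {A, D}.
No dependency enlarges {A, D}, so (A, D)⁺ = {A, D}.
The closure contains neither all of U1 = {A, C, D, E} nor all of U2 = {A, B, D}, so the common attributes are not a superkey of either fragment. The join is lossy.

No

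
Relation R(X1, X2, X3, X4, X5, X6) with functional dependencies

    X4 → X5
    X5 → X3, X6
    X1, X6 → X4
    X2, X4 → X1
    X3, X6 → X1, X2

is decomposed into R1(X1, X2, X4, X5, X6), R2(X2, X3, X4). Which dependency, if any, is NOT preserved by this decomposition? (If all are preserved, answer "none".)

Check X3, X6 → X1, X2: no single fragment contains all of {X1, X2, X3, X6}, and the restricted closure of {X3, X6} across the fragments never reaches {X1, X2}.
X4 → X5 is preserved.
X5 → X3, X6 is preserved.
X1, X6 → X4 is preserved.
X2, X4 → X1 is preserved.

X3, X6 → X1, X2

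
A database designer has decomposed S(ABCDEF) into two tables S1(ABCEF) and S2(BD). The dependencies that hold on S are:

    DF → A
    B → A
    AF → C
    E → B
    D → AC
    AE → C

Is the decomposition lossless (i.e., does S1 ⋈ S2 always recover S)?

No

Common attributes: S1 ∩ S2 = {B}.
Closure of {B}: B → A applies, adding A. So (B)⁺ = {AB}.
The closure contains neither all of S1 = {ABCEF} nor all of S2 = {BD}, so the common attributes are not a superkey of either fragment. The join is lossy.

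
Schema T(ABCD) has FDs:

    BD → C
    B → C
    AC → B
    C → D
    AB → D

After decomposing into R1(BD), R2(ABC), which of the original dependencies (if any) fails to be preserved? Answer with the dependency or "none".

C → D

Check C → D: no single fragment contains all of {CD}, and the restricted closure of {C} across the fragments never reaches {D}.
BD → C is preserved.
B → C is preserved.
AC → B is preserved.
AB → D is preserved.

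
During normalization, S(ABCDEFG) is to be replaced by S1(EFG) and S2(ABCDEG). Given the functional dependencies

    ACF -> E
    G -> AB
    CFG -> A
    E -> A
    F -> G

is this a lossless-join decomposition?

No

Common attributes: S1 ∩ S2 = {EG}.
Closure of {EG}: G → AB applies, adding AB. So (EG)⁺ = {ABEG}.
The closure contains neither all of S1 = {EFG} nor all of S2 = {ABCDEG}, so the common attributes are not a superkey of either fragment. The join is lossy.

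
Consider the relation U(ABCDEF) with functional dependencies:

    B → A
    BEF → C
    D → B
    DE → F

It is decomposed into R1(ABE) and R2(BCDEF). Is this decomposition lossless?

Common attributes: R1 ∩ R2 = {BE}.
Closure of {BE}: B → A applies, adding A. So (BE)⁺ = {ABE}.
This closure contains every attribute of R1, so R1 ∩ R2 → R1. The join is lossless.

Yes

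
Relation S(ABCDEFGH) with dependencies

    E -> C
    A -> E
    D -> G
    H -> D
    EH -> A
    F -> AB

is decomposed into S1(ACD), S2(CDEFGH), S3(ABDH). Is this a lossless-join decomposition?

Chase test. Columns are ABCDEFGH; row i has aⱼ where attribute j ∈ Si, else bᵢⱼ.
Initial tableau (one row per fragment):
  row 1: a1 b12 a3 a4 b15 b16 b17 b18
  row 2: b21 b22 a3 a4 a5 a6 a7 a8
  row 3: a1 a2 b33 a4 b35 b36 b37 a8
Rows 1 and 3 agree on A; apply A→E and equate their E entries.
Rows 1 and 2 agree on D; apply D→G and equate their G entries.
Rows 1 and 3 agree on D; apply D→G and equate their G entries.
Rows 1 and 3 agree on E; apply E→C and equate their C entries.
No row becomes fully distinguished — the join is lossy.

No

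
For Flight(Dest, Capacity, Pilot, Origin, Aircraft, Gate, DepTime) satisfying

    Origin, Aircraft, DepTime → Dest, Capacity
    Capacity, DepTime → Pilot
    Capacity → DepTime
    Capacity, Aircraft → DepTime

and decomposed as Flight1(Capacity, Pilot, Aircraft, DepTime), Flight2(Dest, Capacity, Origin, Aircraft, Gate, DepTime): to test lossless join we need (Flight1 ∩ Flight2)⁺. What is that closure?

Flight1 ∩ Flight2 = {Capacity, Aircraft, DepTime}.
Capacity, DepTime → Pilot applies, adding Pilot
Closure: {Capacity, Pilot, Aircraft, DepTime}.

Capacity, Pilot, Aircraft, DepTime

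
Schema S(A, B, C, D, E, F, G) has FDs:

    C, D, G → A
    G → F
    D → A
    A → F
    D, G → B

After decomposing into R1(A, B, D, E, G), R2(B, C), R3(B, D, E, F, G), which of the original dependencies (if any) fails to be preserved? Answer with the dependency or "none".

A → F

Check A → F: no single fragment contains all of {A, F}, and the restricted closure of {A} across the fragments never reaches {F}.
C, D, G → A is preserved.
G → F is preserved.
D → A is preserved.
D, G → B is preserved.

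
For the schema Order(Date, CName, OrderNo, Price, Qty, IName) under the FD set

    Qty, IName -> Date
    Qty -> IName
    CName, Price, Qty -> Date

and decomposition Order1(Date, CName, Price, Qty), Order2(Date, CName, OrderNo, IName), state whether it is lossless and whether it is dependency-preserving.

lossy and not dependency-preserving

Lossless test: (Date, CName)⁺ = {Date, CName}, which is a superkey of neither fragment — lossy.
Dependency preservation: the restricted closure of {Qty} across the fragments never reaches {IName}, so Qty → IName cannot be enforced without a join — not preserved.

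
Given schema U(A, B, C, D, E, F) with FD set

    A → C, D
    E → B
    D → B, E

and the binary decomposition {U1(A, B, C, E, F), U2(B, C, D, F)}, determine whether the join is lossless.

No

Common attributes: U1 ∩ U2 = {B, C, F}.
No dependency enlarges {B, C, F}, so (B, C, F)⁺ = {B, C, F}.
The closure contains neither all of U1 = {A, B, C, E, F} nor all of U2 = {B, C, D, F}, so the common attributes are not a superkey of either fragment. The join is lossy.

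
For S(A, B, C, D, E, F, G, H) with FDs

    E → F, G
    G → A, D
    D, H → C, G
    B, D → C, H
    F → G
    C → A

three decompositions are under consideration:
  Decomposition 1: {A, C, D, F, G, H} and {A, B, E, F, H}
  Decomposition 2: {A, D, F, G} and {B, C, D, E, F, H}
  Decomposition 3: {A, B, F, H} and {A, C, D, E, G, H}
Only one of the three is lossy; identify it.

Decomposition 3

Decomposition 1: common = {A, F, H}, closure = {A, C, D, F, G, H} → lossless.
Decomposition 2: common = {D, F}, closure = {A, D, F, G} → lossless.
Decomposition 3: common = {A, H}, closure = {A, H} → lossy.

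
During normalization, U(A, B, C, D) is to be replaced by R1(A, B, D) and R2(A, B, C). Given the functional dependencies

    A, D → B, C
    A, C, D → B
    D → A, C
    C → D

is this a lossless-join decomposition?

No

Common attributes: R1 ∩ R2 = {A, B}.
No dependency enlarges {A, B}, so (A, B)⁺ = {A, B}.
The closure contains neither all of R1 = {A, B, D} nor all of R2 = {A, B, C}, so the common attributes are not a superkey of either fragment. The join is lossy.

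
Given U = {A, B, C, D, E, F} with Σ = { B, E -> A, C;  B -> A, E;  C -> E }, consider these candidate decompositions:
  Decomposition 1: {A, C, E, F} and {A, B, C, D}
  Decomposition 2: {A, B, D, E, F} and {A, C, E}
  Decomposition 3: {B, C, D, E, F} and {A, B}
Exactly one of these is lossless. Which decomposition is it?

Decomposition 3

Decomposition 1: common = {A, C}, closure = {A, C, E} → lossy.
Decomposition 2: common = {A, E}, closure = {A, E} → lossy.
Decomposition 3: common = {B}, closure = {A, B, C, E} → lossless.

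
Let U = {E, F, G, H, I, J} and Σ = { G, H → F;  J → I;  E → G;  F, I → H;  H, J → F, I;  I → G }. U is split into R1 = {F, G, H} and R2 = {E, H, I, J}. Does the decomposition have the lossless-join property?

Common attributes: R1 ∩ R2 = {H}.
No dependency enlarges {H}, so (H)⁺ = {H}.
The closure contains neither all of R1 = {F, G, H} nor all of R2 = {E, H, I, J}, so the common attributes are not a superkey of either fragment. The join is lossy.

No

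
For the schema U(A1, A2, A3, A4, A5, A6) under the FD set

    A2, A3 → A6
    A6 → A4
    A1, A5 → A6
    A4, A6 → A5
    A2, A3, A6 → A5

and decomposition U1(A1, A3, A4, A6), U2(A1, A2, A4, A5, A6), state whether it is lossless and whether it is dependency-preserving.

lossy and not dependency-preserving

Lossless test: (A1, A4, A6)⁺ = {A1, A4, A5, A6}, which is a superkey of neither fragment — lossy.
Dependency preservation: the restricted closure of {A2, A3} across the fragments never reaches {A6}, so A2, A3 → A6 cannot be enforced without a join — not preserved.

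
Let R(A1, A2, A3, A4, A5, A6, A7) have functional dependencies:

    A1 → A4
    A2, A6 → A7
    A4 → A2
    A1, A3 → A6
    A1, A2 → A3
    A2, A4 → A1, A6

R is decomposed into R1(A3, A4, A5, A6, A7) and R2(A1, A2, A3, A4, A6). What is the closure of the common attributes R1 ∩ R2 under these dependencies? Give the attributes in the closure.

R1 ∩ R2 = {A3, A4, A6}.
A4 → A2 applies, adding A2
A2, A4 → A1, A6 applies, adding A1
A2, A6 → A7 applies, adding A7
Closure: {A1, A2, A3, A4, A6, A7}.

A1, A2, A3, A4, A6, A7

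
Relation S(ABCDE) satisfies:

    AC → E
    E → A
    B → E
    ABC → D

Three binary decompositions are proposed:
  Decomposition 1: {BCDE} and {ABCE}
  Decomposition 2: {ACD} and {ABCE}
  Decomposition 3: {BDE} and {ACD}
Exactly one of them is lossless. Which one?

Decomposition 1

Decomposition 1: common = {BCE}, closure = {ABCDE} → lossless.
Decomposition 2: common = {AC}, closure = {ACE} → lossy.
Decomposition 3: common = {D}, closure = {D} → lossy.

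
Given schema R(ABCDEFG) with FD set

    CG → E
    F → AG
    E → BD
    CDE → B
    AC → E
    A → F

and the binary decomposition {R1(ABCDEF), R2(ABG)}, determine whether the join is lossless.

Common attributes: R1 ∩ R2 = {AB}.
Closure of {AB}: A → F applies, adding F; F → AG applies, adding G. So (AB)⁺ = {ABFG}.
This closure contains every attribute of R2, so R1 ∩ R2 → R2. The join is lossless.

Yes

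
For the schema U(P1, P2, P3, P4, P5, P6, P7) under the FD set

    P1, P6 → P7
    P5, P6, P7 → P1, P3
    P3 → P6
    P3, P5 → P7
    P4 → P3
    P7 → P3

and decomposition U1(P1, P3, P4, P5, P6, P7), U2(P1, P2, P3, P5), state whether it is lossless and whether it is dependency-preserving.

lossy but dependency-preserving

Lossless test: (P1, P3, P5)⁺ = {P1, P3, P5, P6, P7}, which is a superkey of neither fragment — lossy.
Dependency preservation: every FD's attributes lie within a single fragment, so each can be enforced locally — preserved.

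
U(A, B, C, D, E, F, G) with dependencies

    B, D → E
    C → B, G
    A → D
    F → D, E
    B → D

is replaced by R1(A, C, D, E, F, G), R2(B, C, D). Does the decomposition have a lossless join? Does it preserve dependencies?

Lossless test: (C, D)⁺ = {B, C, D, E, G}, which contains all of one fragment — lossless.
Dependency preservation: the restricted closure of {B, D} across the fragments never reaches {E}, so B, D → E cannot be enforced without a join — not preserved.

lossless but not dependency-preserving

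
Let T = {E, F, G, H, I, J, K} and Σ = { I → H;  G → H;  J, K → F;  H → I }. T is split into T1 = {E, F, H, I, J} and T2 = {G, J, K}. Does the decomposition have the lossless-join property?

Common attributes: T1 ∩ T2 = {J}.
No dependency enlarges {J}, so (J)⁺ = {J}.
The closure contains neither all of T1 = {E, F, H, I, J} nor all of T2 = {G, J, K}, so the common attributes are not a superkey of either fragment. The join is lossy.

No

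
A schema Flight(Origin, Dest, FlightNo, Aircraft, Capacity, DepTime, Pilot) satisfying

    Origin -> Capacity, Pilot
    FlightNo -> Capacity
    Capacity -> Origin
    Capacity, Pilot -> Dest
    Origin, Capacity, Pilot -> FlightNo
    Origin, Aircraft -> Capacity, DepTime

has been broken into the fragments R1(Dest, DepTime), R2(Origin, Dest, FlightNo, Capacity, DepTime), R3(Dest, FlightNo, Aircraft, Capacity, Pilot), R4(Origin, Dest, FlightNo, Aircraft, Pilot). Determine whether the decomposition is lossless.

No

Chase test. Columns are Origin, Dest, FlightNo, Aircraft, Capacity, DepTime, Pilot; row i has aⱼ where attribute j ∈ Ri, else bᵢⱼ.
Initial tableau (one row per fragment):
  row 1: b11 a2 b13 b14 b15 a6 b17
  row 2: a1 a2 a3 b24 a5 a6 b27
  row 3: b31 a2 a3 a4 a5 b36 a7
  row 4: a1 a2 a3 a4 b45 b46 a7
Rows 2 and 4 agree on Origin; apply Origin→Capacity, Pilot and equate their Capacity, Pilot entries.
Rows 2 and 3 agree on Capacity; apply Capacity→Origin and equate their Origin entries.
Rows 3 and 4 agree on Origin, Aircraft; apply Origin, Aircraft→Capacity, DepTime and equate their Capacity, DepTime entries.
No row becomes fully distinguished — the join is lossy.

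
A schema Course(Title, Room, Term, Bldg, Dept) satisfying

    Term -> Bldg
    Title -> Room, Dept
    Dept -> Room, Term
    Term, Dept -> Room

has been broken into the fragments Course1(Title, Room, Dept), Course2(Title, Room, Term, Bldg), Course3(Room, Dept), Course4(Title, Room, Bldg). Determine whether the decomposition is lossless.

Chase test. Columns are Title, Room, Term, Bldg, Dept; row i has aⱼ where attribute j ∈ Coursei, else bᵢⱼ.
Initial tableau (one row per fragment):
  row 1: a1 a2 b13 b14 a5
  row 2: a1 a2 a3 a4 b25
  row 3: b31 a2 b33 b34 a5
  row 4: a1 a2 b43 a4 b45
Rows 1 and 2 agree on Title; apply Title→Room, Dept and equate their Room, Dept entries.
Rows 1 and 4 agree on Title; apply Title→Room, Dept and equate their Room, Dept entries.
Rows 1 and 2 agree on Dept; apply Dept→Room, Term and equate their Room, Term entries.
Rows 1 and 3 agree on Dept; apply Dept→Room, Term and equate their Room, Term entries.
Rows 1 and 4 agree on Dept; apply Dept→Room, Term and equate their Room, Term entries.
Rows 1 and 2 agree on Term; apply Term→Bldg and equate their Bldg entries.
Rows 1 and 3 agree on Term; apply Term→Bldg and equate their Bldg entries.
Row 1 is now all distinguished symbols — the join is lossless.

Yes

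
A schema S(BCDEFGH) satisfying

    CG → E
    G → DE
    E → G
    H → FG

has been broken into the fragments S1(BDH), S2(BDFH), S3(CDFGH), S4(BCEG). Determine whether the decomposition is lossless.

Chase test. Columns are BCDEFGH; row i has aⱼ where attribute j ∈ Si, else bᵢⱼ.
Initial tableau (one row per fragment):
  row 1: a1 b12 a3 b14 b15 b16 a7
  row 2: a1 b22 a3 b24 a5 b26 a7
  row 3: b31 a2 a3 b34 a5 a6 a7
  row 4: a1 a2 b43 a4 b45 a6 b47
Rows 3 and 4 agree on CG; apply CG→E and equate their E entries.
Rows 3 and 4 agree on G; apply G→DE and equate their DE entries.
Rows 1 and 2 agree on H; apply H→FG and equate their FG entries.
Rows 1 and 3 agree on H; apply H→FG and equate their FG entries.
Rows 1 and 2 agree on G; apply G→DE and equate their DE entries.
Rows 1 and 3 agree on G; apply G→DE and equate their DE entries.
No row becomes fully distinguished — the join is lossy.

No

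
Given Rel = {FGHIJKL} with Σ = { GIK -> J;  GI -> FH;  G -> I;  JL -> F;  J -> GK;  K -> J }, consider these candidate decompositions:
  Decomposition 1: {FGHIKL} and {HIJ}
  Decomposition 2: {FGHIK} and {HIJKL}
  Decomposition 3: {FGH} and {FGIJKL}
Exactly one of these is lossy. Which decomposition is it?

Decomposition 1: common = {HI}, closure = {HI} → lossy.
Decomposition 2: common = {HIK}, closure = {FGHIJK} → lossless.
Decomposition 3: common = {FG}, closure = {FGHI} → lossless.

Decomposition 1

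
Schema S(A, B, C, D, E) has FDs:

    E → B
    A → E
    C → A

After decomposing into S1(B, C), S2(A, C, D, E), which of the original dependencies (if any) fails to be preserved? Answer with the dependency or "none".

Check E → B: no single fragment contains all of {B, E}, and the restricted closure of {E} across the fragments never reaches {B}.
A → E is preserved.
C → A is preserved.

E → B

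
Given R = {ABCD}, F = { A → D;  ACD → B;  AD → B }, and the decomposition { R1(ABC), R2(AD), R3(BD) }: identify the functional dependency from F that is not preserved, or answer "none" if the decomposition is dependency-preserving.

A → D lies within R2.
ACD → B: restricted closure across fragments reaches B.
AD → B: restricted closure across fragments reaches B.
Every dependency is enforceable on the fragments, so the decomposition is dependency-preserving.

none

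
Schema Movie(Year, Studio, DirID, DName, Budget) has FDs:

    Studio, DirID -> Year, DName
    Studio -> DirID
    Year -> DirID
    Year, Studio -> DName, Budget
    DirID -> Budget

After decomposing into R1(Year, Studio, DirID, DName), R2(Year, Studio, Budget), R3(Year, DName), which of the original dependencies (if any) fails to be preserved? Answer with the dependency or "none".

DirID -> Budget

Check DirID → Budget: no single fragment contains all of {DirID, Budget}, and the restricted closure of {DirID} across the fragments never reaches {Budget}.
Studio, DirID → Year, DName is preserved.
Studio → DirID is preserved.
Year → DirID is preserved.
Year, Studio → DName, Budget is preserved.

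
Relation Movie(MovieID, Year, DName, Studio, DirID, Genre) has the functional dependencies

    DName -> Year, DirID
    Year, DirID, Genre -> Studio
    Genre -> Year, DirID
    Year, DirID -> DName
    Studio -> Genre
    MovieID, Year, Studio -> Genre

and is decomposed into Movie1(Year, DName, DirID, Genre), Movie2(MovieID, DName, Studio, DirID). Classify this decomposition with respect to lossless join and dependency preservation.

Lossless test: (DName, DirID)⁺ = {Year, DName, DirID}, which is a superkey of neither fragment — lossy.
Dependency preservation: the restricted closure of {Year, DirID, Genre} across the fragments never reaches {Studio}, so Year, DirID, Genre → Studio cannot be enforced without a join — not preserved.

lossy and not dependency-preserving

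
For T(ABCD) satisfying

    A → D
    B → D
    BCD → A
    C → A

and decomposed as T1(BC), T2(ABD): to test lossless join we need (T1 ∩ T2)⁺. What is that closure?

BD

T1 ∩ T2 = {B}.
B → D applies, adding D
Closure: {BD}.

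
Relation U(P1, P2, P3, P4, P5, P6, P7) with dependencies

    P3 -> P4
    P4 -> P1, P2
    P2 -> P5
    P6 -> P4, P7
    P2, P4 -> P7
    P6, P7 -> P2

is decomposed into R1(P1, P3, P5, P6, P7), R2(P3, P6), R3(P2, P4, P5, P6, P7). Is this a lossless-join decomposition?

Chase test. Columns are P1, P2, P3, P4, P5, P6, P7; row i has aⱼ where attribute j ∈ Ri, else bᵢⱼ.
Initial tableau (one row per fragment):
  row 1: a1 b12 a3 b14 a5 a6 a7
  row 2: b21 b22 a3 b24 b25 a6 b27
  row 3: b31 a2 b33 a4 a5 a6 a7
Rows 1 and 2 agree on P3; apply P3→P4 and equate their P4 entries.
Rows 1 and 2 agree on P4; apply P4→P1, P2 and equate their P1, P2 entries.
Rows 1 and 2 agree on P2; apply P2→P5 and equate their P5 entries.
Rows 1 and 2 agree on P6; apply P6→P4, P7 and equate their P4, P7 entries.
Rows 1 and 3 agree on P6; apply P6→P4, P7 and equate their P4, P7 entries.
Rows 1 and 3 agree on P6, P7; apply P6, P7→P2 and equate their P2 entries.
Rows 1 and 3 agree on P4; apply P4→P1, P2 and equate their P1, P2 entries.
Row 1 is now all distinguished symbols — the join is lossless.

Yes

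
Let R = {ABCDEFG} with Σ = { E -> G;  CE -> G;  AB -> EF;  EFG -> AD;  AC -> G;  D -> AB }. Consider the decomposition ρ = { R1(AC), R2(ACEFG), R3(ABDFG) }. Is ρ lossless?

Chase test. Columns are ABCDEFG; row i has aⱼ where attribute j ∈ Ri, else bᵢⱼ.
Initial tableau (one row per fragment):
  row 1: a1 b12 a3 b14 b15 b16 b17
  row 2: a1 b22 a3 b24 a5 a6 a7
  row 3: a1 a2 b33 a4 b35 a6 a7
Rows 1 and 2 agree on AC; apply AC→G and equate their G entries.
No row becomes fully distinguished — the join is lossy.

No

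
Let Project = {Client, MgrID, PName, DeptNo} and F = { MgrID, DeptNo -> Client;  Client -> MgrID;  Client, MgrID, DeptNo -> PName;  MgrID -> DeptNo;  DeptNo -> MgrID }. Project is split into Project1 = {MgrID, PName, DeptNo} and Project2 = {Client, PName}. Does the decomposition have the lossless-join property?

No

Common attributes: Project1 ∩ Project2 = {PName}.
No dependency enlarges {PName}, so (PName)⁺ = {PName}.
The closure contains neither all of Project1 = {MgrID, PName, DeptNo} nor all of Project2 = {Client, PName}, so the common attributes are not a superkey of either fragment. The join is lossy.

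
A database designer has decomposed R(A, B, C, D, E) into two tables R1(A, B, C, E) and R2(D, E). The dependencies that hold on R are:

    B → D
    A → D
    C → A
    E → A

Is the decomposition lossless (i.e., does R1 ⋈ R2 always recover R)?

Yes

Common attributes: R1 ∩ R2 = {E}.
Closure of {E}: E → A applies, adding A; A → D applies, adding D. So (E)⁺ = {A, D, E}.
This closure contains every attribute of R2, so R1 ∩ R2 → R2. The join is lossless.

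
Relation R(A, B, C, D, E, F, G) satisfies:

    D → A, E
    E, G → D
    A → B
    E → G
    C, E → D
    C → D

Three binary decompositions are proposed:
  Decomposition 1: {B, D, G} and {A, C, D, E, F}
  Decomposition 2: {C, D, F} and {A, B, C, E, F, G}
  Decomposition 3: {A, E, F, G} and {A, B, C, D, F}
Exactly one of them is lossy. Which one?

Decomposition 1: common = {D}, closure = {A, B, D, E, G} → lossless.
Decomposition 2: common = {C, F}, closure = {A, B, C, D, E, F, G} → lossless.
Decomposition 3: common = {A, F}, closure = {A, B, F} → lossy.

Decomposition 3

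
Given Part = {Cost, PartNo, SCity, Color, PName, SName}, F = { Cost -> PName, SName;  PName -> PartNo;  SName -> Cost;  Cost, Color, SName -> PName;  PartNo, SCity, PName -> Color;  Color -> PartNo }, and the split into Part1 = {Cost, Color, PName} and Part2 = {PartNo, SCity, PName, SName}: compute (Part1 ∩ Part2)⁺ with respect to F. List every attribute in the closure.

Part1 ∩ Part2 = {PName}.
PName → PartNo applies, adding PartNo
Closure: {PartNo, PName}.

PartNo, PName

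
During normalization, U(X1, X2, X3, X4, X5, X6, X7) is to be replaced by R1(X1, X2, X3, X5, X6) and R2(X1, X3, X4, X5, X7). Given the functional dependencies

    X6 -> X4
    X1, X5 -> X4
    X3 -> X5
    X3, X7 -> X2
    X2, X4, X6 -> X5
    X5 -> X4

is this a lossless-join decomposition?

Common attributes: R1 ∩ R2 = {X1, X3, X5}.
Closure of {X1, X3, X5}: X1, X5 → X4 applies, adding X4. So (X1, X3, X5)⁺ = {X1, X3, X4, X5}.
The closure contains neither all of R1 = {X1, X2, X3, X5, X6} nor all of R2 = {X1, X3, X4, X5, X7}, so the common attributes are not a superkey of either fragment. The join is lossy.

No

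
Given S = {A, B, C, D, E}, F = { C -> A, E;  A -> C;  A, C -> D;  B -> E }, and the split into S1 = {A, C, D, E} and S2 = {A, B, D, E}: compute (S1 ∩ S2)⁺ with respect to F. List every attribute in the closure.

A, C, D, E

S1 ∩ S2 = {A, D, E}.
A → C applies, adding C
Closure: {A, C, D, E}.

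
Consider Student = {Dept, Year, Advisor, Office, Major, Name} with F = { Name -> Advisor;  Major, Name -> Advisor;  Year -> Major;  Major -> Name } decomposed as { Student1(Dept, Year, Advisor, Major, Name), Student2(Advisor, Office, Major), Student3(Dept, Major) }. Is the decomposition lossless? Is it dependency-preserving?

lossy but dependency-preserving

Lossless test (chase): Rows 1 and 2 agree on Major; apply Major→Name and equate their Name entries. Rows 1 and 3 agree on Major; apply Major→Name and equate their Name entries. Rows 1 and 3 agree on Name; apply Name→Advisor and equate their Advisor entries. No row becomes fully distinguished — the join is lossy.
Dependency preservation: every FD's attributes lie within a single fragment, so each can be enforced locally — preserved.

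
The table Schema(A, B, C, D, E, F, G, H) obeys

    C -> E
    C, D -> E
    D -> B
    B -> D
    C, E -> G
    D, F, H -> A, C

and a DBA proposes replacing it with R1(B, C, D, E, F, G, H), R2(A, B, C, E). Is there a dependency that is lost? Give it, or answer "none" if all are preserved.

Check D, F, H → A, C: no single fragment contains all of {A, C, D, F, H}, and the restricted closure of {D, F, H} across the fragments never reaches {A, C}.
C → E is preserved.
C, D → E is preserved.
D → B is preserved.
B → D is preserved.
C, E → G is preserved.

D, F, H -> A, C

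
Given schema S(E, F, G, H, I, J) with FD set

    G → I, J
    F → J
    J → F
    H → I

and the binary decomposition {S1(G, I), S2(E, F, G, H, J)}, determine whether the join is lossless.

Common attributes: S1 ∩ S2 = {G}.
Closure of {G}: G → I, J applies, adding I, J; J → F applies, adding F. So (G)⁺ = {F, G, I, J}.
This closure contains every attribute of S1, so S1 ∩ S2 → S1. The join is lossless.

Yes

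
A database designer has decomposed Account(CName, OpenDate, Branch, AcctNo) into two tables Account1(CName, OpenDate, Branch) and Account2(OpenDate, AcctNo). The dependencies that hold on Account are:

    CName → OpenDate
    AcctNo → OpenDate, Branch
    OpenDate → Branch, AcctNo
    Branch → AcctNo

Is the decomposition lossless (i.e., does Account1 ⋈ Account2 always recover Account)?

Yes

Common attributes: Account1 ∩ Account2 = {OpenDate}.
Closure of {OpenDate}: OpenDate → Branch, AcctNo applies, adding Branch, AcctNo. So (OpenDate)⁺ = {OpenDate, Branch, AcctNo}.
This closure contains every attribute of Account2, so Account1 ∩ Account2 → Account2. The join is lossless.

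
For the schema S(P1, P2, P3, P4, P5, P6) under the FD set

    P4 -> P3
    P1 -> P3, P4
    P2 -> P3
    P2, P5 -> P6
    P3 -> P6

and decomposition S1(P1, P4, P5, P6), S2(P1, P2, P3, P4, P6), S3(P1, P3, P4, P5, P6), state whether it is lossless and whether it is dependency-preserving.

Lossless test (chase): Rows 1 and 2 agree on P4; apply P4→P3 and equate their P3 entries. No row becomes fully distinguished — the join is lossy.
Dependency preservation: P2, P5 → P6 is not contained in any single fragment, but the restricted closure of its left-hand side across the fragments still reaches the right-hand side; the remaining FDs each lie inside some fragment. All dependencies are preserved.

lossy but dependency-preserving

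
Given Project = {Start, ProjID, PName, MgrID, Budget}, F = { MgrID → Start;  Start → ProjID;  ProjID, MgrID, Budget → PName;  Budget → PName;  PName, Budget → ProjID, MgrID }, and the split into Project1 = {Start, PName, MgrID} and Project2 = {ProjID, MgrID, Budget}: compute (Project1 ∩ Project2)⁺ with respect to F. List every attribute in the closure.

Project1 ∩ Project2 = {MgrID}.
MgrID → Start applies, adding Start
Start → ProjID applies, adding ProjID
Closure: {Start, ProjID, MgrID}.

Start, ProjID, MgrID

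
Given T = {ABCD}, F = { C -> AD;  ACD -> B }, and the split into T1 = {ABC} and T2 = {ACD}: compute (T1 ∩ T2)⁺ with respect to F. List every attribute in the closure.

T1 ∩ T2 = {AC}.
C → AD applies, adding D
ACD → B applies, adding B
Closure: {ABCD}.

ABCD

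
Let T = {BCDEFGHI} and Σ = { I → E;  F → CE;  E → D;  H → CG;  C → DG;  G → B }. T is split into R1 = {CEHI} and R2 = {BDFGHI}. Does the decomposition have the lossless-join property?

Common attributes: R1 ∩ R2 = {HI}.
Closure of {HI}: I → E applies, adding E; E → D applies, adding D; H → CG applies, adding CG; G → B applies, adding B. So (HI)⁺ = {BCDEGHI}.
This closure contains every attribute of R1, so R1 ∩ R2 → R1. The join is lossless.

Yes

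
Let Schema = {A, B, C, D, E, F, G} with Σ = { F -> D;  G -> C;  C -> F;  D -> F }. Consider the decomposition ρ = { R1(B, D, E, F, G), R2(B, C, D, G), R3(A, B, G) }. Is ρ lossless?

Chase test. Columns are A, B, C, D, E, F, G; row i has aⱼ where attribute j ∈ Ri, else bᵢⱼ.
Initial tableau (one row per fragment):
  row 1: b11 a2 b13 a4 a5 a6 a7
  row 2: b21 a2 a3 a4 b25 b26 a7
  row 3: a1 a2 b33 b34 b35 b36 a7
Rows 1 and 2 agree on G; apply G→C and equate their C entries.
Rows 1 and 3 agree on G; apply G→C and equate their C entries.
Rows 1 and 2 agree on C; apply C→F and equate their F entries.
Rows 1 and 3 agree on C; apply C→F and equate their F entries.
Rows 1 and 3 agree on F; apply F→D and equate their D entries.
No row becomes fully distinguished — the join is lossy.

No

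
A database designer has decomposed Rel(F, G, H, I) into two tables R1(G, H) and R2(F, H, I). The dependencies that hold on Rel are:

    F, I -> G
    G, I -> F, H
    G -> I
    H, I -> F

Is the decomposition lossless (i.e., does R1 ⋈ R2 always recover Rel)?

No

Common attributes: R1 ∩ R2 = {H}.
No dependency enlarges {H}, so (H)⁺ = {H}.
The closure contains neither all of R1 = {G, H} nor all of R2 = {F, H, I}, so the common attributes are not a superkey of either fragment. The join is lossy.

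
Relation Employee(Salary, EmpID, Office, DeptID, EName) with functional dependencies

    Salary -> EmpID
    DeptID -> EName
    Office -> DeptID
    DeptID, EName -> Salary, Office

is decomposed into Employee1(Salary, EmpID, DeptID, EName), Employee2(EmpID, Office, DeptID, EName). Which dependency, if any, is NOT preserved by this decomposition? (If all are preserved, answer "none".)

none

Salary → EmpID lies within Employee1.
DeptID → EName lies within Employee1.
Office → DeptID lies within Employee2.
DeptID, EName → Salary, Office: restricted closure across fragments reaches Salary, Office.
Every dependency is enforceable on the fragments, so the decomposition is dependency-preserving.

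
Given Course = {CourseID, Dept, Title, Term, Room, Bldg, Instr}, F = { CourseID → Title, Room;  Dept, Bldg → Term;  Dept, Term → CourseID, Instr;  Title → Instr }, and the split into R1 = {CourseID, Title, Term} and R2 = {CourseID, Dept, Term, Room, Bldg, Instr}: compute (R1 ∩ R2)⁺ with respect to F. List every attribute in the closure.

CourseID, Title, Term, Room, Instr

R1 ∩ R2 = {CourseID, Term}.
CourseID → Title, Room applies, adding Title, Room
Title → Instr applies, adding Instr
Closure: {CourseID, Title, Term, Room, Instr}.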